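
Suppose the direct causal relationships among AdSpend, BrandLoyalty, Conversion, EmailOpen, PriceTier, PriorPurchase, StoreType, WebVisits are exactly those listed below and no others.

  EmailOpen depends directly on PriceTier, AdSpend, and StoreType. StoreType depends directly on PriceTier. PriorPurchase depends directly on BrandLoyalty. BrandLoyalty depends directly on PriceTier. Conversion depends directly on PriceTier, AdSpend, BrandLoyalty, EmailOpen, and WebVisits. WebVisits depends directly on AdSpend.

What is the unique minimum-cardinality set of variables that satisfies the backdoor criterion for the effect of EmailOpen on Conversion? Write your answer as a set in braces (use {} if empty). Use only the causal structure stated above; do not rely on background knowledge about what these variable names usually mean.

Variables eligible for adjustment (non-descendants of EmailOpen, excluding EmailOpen and Conversion): {AdSpend, BrandLoyalty, PriceTier, PriorPurchase, StoreType, WebVisits}.
Backdoor paths from EmailOpen to Conversion:
  P1: EmailOpen <- AdSpend -> WebVisits -> Conversion
  P2: EmailOpen <- AdSpend -> Conversion
  P3: EmailOpen <- PriceTier -> BrandLoyalty -> Conversion
  P4: EmailOpen <- PriceTier -> Conversion
  P5: EmailOpen <- StoreType <- PriceTier -> BrandLoyalty -> Conversion
  P6: EmailOpen <- StoreType <- PriceTier -> Conversion
The empty set is not sufficient: P1 (EmailOpen <- AdSpend -> WebVisits -> Conversion) has no collider blocking it and no conditioned non-collider, so it is open.
Try {AdSpend, PriceTier}:
  P1: blocked at fork node AdSpend ∈ conditioning set.
  P2: blocked at fork node AdSpend ∈ conditioning set.
  P3: blocked at fork node PriceTier ∈ conditioning set.
  P4: blocked at fork node PriceTier ∈ conditioning set.
  P5: blocked at fork node PriceTier ∈ conditioning set.
  P6: blocked at fork node PriceTier ∈ conditioning set.
{AdSpend, PriceTier} contains no descendant of EmailOpen and blocks every backdoor path.
Every element of {AdSpend, PriceTier} is needed (dropping AdSpend leaves P1 open; dropping PriceTier leaves P3 open), so no proper subset is valid.
Among all size-2 subsets of the eligible variables, only {AdSpend, PriceTier} blocks every backdoor path, so it is the unique smallest valid adjustment set.

{AdSpend, PriceTier}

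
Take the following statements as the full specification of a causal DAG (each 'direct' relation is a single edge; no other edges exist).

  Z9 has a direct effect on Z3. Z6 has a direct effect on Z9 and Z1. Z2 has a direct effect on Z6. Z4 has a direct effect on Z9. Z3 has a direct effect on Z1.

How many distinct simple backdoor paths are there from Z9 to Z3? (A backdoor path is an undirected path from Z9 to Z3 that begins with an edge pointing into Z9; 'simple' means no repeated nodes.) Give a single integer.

1

A backdoor path from Z9 to Z3 is any simple undirected path whose first edge points into Z9 (i.e. leaves Z9 via a parent).
Parents of Z9: {Z4, Z6}.
Enumerating:
  P1: Z9 <- Z6 -> Z1 <- Z3
That exhausts the simple backdoor paths. Count: 1.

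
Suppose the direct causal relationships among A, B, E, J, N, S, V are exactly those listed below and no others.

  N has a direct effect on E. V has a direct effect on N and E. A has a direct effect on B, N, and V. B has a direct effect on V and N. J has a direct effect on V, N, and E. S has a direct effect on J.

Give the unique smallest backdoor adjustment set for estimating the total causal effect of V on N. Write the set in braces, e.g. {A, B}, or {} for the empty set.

{A, B, J}

Variables eligible for adjustment (non-descendants of V, excluding V and N): {A, B, J, S}.
Backdoor paths from V to N:
  P1: V <- A -> B -> N
  P2: V <- A -> N
  P3: V <- B <- A -> N
  P4: V <- B -> N
  P5: V <- J -> N
  P6: V <- J -> E <- N
The empty set is not sufficient: P1 (V <- A -> B -> N) has no collider blocking it and no conditioned non-collider, so it is open.
Try {A, B, J}:
  P1: blocked at fork node A ∈ conditioning set.
  P2: blocked at fork node A ∈ conditioning set.
  P3: blocked at chain node B ∈ conditioning set.
  P4: blocked at fork node B ∈ conditioning set.
  P5: blocked at fork node J ∈ conditioning set.
  P6: blocked at fork node J ∈ conditioning set.
{A, B, J} contains no descendant of V and blocks every backdoor path.
Every element of {A, B, J} is needed (dropping A leaves P2 open; dropping B leaves P4 open; dropping J leaves P5 open), so no proper subset is valid.
Among all size-3 subsets of the eligible variables, only {A, B, J} blocks every backdoor path, so it is the unique smallest valid adjustment set.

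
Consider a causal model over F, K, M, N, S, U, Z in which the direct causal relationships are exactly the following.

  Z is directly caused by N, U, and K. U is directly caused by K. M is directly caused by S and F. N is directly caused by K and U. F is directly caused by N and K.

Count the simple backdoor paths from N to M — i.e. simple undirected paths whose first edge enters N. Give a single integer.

3

A backdoor path from N to M is any simple undirected path whose first edge points into N (i.e. leaves N via a parent).
Parents of N: {K, U}.
Enumerating:
  P1: N <- K -> F -> M
  P2: N <- U <- K -> F -> M
  P3: N <- U -> Z <- K -> F -> M
That exhausts the simple backdoor paths. Count: 3.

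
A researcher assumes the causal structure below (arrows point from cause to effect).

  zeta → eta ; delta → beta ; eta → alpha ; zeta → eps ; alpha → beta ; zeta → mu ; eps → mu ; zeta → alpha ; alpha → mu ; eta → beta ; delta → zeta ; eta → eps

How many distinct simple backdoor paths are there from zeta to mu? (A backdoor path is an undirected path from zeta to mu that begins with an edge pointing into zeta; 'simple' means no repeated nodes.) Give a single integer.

A backdoor path from zeta to mu is any simple undirected path whose first edge points into zeta (i.e. leaves zeta via a parent).
Parents of zeta: {delta}.
Enumerating:
  P1: zeta <- delta -> beta <- eta -> alpha -> mu
  P2: zeta <- delta -> beta <- eta -> eps -> mu
  P3: zeta <- delta -> beta <- alpha <- eta -> eps -> mu
  P4: zeta <- delta -> beta <- alpha -> mu
That exhausts the simple backdoor paths. Count: 4.

4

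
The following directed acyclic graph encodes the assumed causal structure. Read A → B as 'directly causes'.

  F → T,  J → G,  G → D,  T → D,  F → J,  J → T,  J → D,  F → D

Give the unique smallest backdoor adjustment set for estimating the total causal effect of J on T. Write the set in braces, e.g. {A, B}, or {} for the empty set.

{F}

Variables eligible for adjustment (non-descendants of J, excluding J and T): {F}.
Backdoor paths from J to T:
  P1: J <- F -> T
  P2: J <- F -> D <- T
The empty set is not sufficient: P1 (J <- F -> T) has no collider blocking it and no conditioned non-collider, so it is open.
Try {F}:
  P1: blocked at fork node F ∈ conditioning set.
  P2: blocked at fork node F ∈ conditioning set.
{F} contains no descendant of J and blocks every backdoor path.
{F} is the unique smallest valid adjustment set.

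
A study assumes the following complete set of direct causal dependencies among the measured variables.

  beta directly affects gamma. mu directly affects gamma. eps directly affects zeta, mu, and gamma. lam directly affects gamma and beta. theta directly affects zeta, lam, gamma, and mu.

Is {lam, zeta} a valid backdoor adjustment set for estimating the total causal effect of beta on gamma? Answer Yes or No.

Yes

Backdoor paths from beta to gamma (paths whose first edge points into beta):
  P1: beta <- lam <- theta -> zeta <- eps -> mu -> gamma
  P2: beta <- lam <- theta -> zeta <- eps -> gamma
  P3: beta <- lam <- theta -> mu <- eps -> gamma
  P4: beta <- lam <- theta -> mu -> gamma
  P5: beta <- lam <- theta -> gamma
  P6: beta <- lam -> gamma
Condition 1 (no descendant of beta in the set): holds — descendants of beta are {gamma}; none are in {lam, zeta}.
Condition 2 (every backdoor path blocked by {lam, zeta}):
  P1: blocked at chain node lam ∈ conditioning set.
  P2: blocked at chain node lam ∈ conditioning set.
  P3: blocked at chain node lam ∈ conditioning set.
  P4: blocked at chain node lam ∈ conditioning set.
  P5: blocked at chain node lam ∈ conditioning set.
  P6: blocked at fork node lam ∈ conditioning set.
{lam, zeta} satisfies the backdoor criterion.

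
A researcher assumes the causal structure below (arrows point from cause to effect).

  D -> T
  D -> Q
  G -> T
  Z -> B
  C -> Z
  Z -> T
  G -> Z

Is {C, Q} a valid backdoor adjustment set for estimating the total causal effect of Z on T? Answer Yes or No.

No

Backdoor paths from Z to T (paths whose first edge points into Z):
  P1: Z <- G -> T
Condition 1 (no descendant of Z in the set): holds — descendants of Z are {B, T}; none are in {C, Q}.
Condition 2 (every backdoor path blocked by {C, Q}):
  P1: open — no interior node is in the conditioning set.
{C, Q} does not satisfy the backdoor criterion.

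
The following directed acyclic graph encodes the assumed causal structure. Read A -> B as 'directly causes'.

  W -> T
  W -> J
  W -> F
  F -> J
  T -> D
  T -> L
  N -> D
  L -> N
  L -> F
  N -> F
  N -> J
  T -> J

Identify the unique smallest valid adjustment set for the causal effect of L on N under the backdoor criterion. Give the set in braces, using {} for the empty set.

Variables eligible for adjustment (non-descendants of L, excluding L and N): {T, W}.
Backdoor paths from L to N:
  P1: L <- T <- W -> F <- N
  P2: L <- T <- W -> F -> J <- N
  P3: L <- T <- W -> J <- N
  P4: L <- T <- W -> J <- F <- N
  P5: L <- T -> D <- N
  P6: L <- T -> J <- W -> F <- N
  P7: L <- T -> J <- N
  P8: L <- T -> J <- F <- N
Each backdoor path contains an unconditioned collider, so every path is already blocked with the empty conditioning set:
  P1: blocked at collider F (neither it nor any descendant is in the conditioning set).
  P2: blocked at collider J (neither it nor any descendant is in the conditioning set).
  P3: blocked at collider J (neither it nor any descendant is in the conditioning set).
  P4: blocked at collider J (neither it nor any descendant is in the conditioning set).
  P5: blocked at collider D (neither it nor any descendant is in the conditioning set).
  P6: blocked at collider J (neither it nor any descendant is in the conditioning set).
  P7: blocked at collider J (neither it nor any descendant is in the conditioning set).
  P8: blocked at collider J (neither it nor any descendant is in the conditioning set).
The empty set is therefore the unique smallest valid set.

{}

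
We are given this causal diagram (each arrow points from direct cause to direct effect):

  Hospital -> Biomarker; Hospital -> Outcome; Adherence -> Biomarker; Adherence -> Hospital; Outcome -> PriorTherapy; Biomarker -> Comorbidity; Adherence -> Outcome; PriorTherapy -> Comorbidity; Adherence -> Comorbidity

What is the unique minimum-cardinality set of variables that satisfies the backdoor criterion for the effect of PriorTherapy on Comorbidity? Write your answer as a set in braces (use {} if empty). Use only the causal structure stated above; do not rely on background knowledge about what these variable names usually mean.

{Outcome}

Variables eligible for adjustment (non-descendants of PriorTherapy, excluding PriorTherapy and Comorbidity): {Adherence, Biomarker, Hospital, Outcome}.
Backdoor paths from PriorTherapy to Comorbidity:
  P1: PriorTherapy <- Outcome <- Adherence -> Hospital -> Biomarker -> Comorbidity
  P2: PriorTherapy <- Outcome <- Adherence -> Biomarker -> Comorbidity
  P3: PriorTherapy <- Outcome <- Adherence -> Comorbidity
  P4: PriorTherapy <- Outcome <- Hospital <- Adherence -> Biomarker -> Comorbidity
  P5: PriorTherapy <- Outcome <- Hospital <- Adherence -> Comorbidity
  P6: PriorTherapy <- Outcome <- Hospital -> Biomarker <- Adherence -> Comorbidity
  P7: PriorTherapy <- Outcome <- Hospital -> Biomarker -> Comorbidity
The empty set is not sufficient: P1 (PriorTherapy <- Outcome <- Adherence -> Hospital -> Biomarker -> Comorbidity) has no collider blocking it and no conditioned non-collider, so it is open.
Try {Outcome}:
  P1: blocked at chain node Outcome ∈ conditioning set.
  P2: blocked at chain node Outcome ∈ conditioning set.
  P3: blocked at chain node Outcome ∈ conditioning set.
  P4: blocked at chain node Outcome ∈ conditioning set.
  P5: blocked at chain node Outcome ∈ conditioning set.
  P6: blocked at chain node Outcome ∈ conditioning set.
  P7: blocked at chain node Outcome ∈ conditioning set.
{Outcome} contains no descendant of PriorTherapy and blocks every backdoor path.
No other singleton works — e.g. {Adherence} leaves P7 open — so {Outcome} is the unique smallest valid adjustment set.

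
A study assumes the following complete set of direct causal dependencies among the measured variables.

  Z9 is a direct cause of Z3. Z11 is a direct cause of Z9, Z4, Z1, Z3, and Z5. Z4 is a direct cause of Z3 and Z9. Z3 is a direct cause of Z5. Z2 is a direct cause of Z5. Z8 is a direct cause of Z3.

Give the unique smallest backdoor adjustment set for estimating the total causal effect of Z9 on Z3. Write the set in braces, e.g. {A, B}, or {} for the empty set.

Variables eligible for adjustment (non-descendants of Z9, excluding Z9 and Z3): {Z1, Z11, Z2, Z4, Z8}.
Backdoor paths from Z9 to Z3:
  P1: Z9 <- Z11 -> Z4 -> Z3
  P2: Z9 <- Z11 -> Z3
  P3: Z9 <- Z11 -> Z5 <- Z3
  P4: Z9 <- Z4 <- Z11 -> Z3
  P5: Z9 <- Z4 <- Z11 -> Z5 <- Z3
  P6: Z9 <- Z4 -> Z3
The empty set is not sufficient: P1 (Z9 <- Z11 -> Z4 -> Z3) has no collider blocking it and no conditioned non-collider, so it is open.
Try {Z11, Z4}:
  P1: blocked at fork node Z11 ∈ conditioning set.
  P2: blocked at fork node Z11 ∈ conditioning set.
  P3: blocked at fork node Z11 ∈ conditioning set.
  P4: blocked at chain node Z4 ∈ conditioning set.
  P5: blocked at chain node Z4 ∈ conditioning set.
  P6: blocked at fork node Z4 ∈ conditioning set.
{Z11, Z4} contains no descendant of Z9 and blocks every backdoor path.
Every element of {Z11, Z4} is needed (dropping Z11 leaves P2 open; dropping Z4 leaves P6 open), so no proper subset is valid.
Among all size-2 subsets of the eligible variables, only {Z11, Z4} blocks every backdoor path, so it is the unique smallest valid adjustment set.

{Z11, Z4}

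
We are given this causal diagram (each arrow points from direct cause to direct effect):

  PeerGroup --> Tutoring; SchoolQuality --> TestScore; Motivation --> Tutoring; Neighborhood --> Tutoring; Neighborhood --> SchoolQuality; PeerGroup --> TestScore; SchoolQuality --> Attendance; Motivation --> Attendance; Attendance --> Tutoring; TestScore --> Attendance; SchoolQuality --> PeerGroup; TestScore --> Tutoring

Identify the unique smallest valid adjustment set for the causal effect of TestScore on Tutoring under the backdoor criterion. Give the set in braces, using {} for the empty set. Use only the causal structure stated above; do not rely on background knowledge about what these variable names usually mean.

{PeerGroup, SchoolQuality}

Variables eligible for adjustment (non-descendants of TestScore, excluding TestScore and Tutoring): {Motivation, Neighborhood, PeerGroup, SchoolQuality}.
Backdoor paths from TestScore to Tutoring:
  P1: TestScore <- SchoolQuality <- Neighborhood -> Tutoring
  P2: TestScore <- SchoolQuality -> PeerGroup -> Tutoring
  P3: TestScore <- SchoolQuality -> Attendance <- Motivation -> Tutoring
  P4: TestScore <- SchoolQuality -> Attendance -> Tutoring
  P5: TestScore <- PeerGroup <- SchoolQuality <- Neighborhood -> Tutoring
  P6: TestScore <- PeerGroup <- SchoolQuality -> Attendance <- Motivation -> Tutoring
  P7: TestScore <- PeerGroup <- SchoolQuality -> Attendance -> Tutoring
  P8: TestScore <- PeerGroup -> Tutoring
The empty set is not sufficient: P1 (TestScore <- SchoolQuality <- Neighborhood -> Tutoring) has no collider blocking it and no conditioned non-collider, so it is open.
Try {PeerGroup, SchoolQuality}:
  P1: blocked at chain node SchoolQuality ∈ conditioning set.
  P2: blocked at fork node SchoolQuality ∈ conditioning set.
  P3: blocked at fork node SchoolQuality ∈ conditioning set.
  P4: blocked at fork node SchoolQuality ∈ conditioning set.
  P5: blocked at chain node PeerGroup ∈ conditioning set.
  P6: blocked at chain node PeerGroup ∈ conditioning set.
  P7: blocked at chain node PeerGroup ∈ conditioning set.
  P8: blocked at fork node PeerGroup ∈ conditioning set.
{PeerGroup, SchoolQuality} contains no descendant of TestScore and blocks every backdoor path.
Every element of {PeerGroup, SchoolQuality} is needed (dropping PeerGroup leaves P8 open; dropping SchoolQuality leaves P1 open), so no proper subset is valid.
Among all size-2 subsets of the eligible variables, only {PeerGroup, SchoolQuality} blocks every backdoor path, so it is the unique smallest valid adjustment set.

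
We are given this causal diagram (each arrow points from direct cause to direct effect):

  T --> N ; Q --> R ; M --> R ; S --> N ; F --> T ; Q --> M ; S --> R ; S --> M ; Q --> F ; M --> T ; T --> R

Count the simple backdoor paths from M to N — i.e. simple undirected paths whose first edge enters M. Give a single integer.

A backdoor path from M to N is any simple undirected path whose first edge points into M (i.e. leaves M via a parent).
Parents of M: {Q, S}.
Enumerating:
  P1: M <- S -> N
  P2: M <- S -> R <- Q -> F -> T -> N
  P3: M <- S -> R <- T -> N
  P4: M <- Q -> F -> T -> N
  P5: M <- Q -> F -> T -> R <- S -> N
  P6: M <- Q -> R <- S -> N
  P7: M <- Q -> R <- T -> N
That exhausts the simple backdoor paths. Count: 7.

7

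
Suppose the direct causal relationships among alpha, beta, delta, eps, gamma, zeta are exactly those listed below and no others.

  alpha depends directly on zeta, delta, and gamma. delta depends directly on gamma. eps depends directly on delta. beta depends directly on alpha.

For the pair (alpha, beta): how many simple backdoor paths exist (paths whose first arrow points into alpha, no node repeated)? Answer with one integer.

0

A backdoor path from alpha to beta is any simple undirected path whose first edge points into alpha (i.e. leaves alpha via a parent).
Parents of alpha: {delta, gamma, zeta}.
No simple path from any parent of alpha reaches beta without revisiting alpha, so there are no backdoor paths.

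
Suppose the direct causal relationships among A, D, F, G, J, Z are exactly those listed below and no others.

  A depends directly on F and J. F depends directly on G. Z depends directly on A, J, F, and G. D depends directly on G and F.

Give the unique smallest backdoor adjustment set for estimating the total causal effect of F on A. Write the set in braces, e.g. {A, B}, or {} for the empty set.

{}

Variables eligible for adjustment (non-descendants of F, excluding F and A): {G, J}.
Backdoor paths from F to A:
  P1: F <- G -> Z <- J -> A
  P2: F <- G -> Z <- A
Each backdoor path contains an unconditioned collider, so every path is already blocked with the empty conditioning set:
  P1: blocked at collider Z (neither it nor any descendant is in the conditioning set).
  P2: blocked at collider Z (neither it nor any descendant is in the conditioning set).
The empty set is therefore the unique smallest valid set.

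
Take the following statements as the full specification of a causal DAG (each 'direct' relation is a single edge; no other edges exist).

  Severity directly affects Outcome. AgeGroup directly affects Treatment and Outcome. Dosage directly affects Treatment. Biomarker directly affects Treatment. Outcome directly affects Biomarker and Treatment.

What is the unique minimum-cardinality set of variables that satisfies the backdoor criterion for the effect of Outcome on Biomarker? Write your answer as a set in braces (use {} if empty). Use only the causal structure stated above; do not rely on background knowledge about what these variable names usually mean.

Variables eligible for adjustment (non-descendants of Outcome, excluding Outcome and Biomarker): {AgeGroup, Dosage, Severity}.
Backdoor paths from Outcome to Biomarker:
  P1: Outcome <- AgeGroup -> Treatment <- Biomarker
Each backdoor path contains an unconditioned collider, so every path is already blocked with the empty conditioning set:
  P1: blocked at collider Treatment (neither it nor any descendant is in the conditioning set).
The empty set is therefore the unique smallest valid set.

{}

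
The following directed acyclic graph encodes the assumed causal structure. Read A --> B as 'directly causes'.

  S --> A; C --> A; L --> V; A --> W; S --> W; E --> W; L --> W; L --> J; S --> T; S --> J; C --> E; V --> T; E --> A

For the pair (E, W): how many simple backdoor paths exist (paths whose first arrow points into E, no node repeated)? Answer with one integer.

A backdoor path from E to W is any simple undirected path whose first edge points into E (i.e. leaves E via a parent).
Parents of E: {C}.
Enumerating:
  P1: E <- C -> A <- S -> W
  P2: E <- C -> A <- S -> J <- L -> W
  P3: E <- C -> A <- S -> T <- V <- L -> W
  P4: E <- C -> A -> W
That exhausts the simple backdoor paths. Count: 4.

4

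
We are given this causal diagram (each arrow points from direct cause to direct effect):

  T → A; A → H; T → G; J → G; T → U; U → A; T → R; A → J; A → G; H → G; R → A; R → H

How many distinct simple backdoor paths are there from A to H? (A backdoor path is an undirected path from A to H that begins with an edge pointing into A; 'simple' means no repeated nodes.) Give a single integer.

6

A backdoor path from A to H is any simple undirected path whose first edge points into A (i.e. leaves A via a parent).
Parents of A: {R, T, U}.
Enumerating:
  P1: A <- T -> R -> H
  P2: A <- T -> G <- H
  P3: A <- R <- T -> G <- H
  P4: A <- R -> H
  P5: A <- U <- T -> R -> H
  P6: A <- U <- T -> G <- H
That exhausts the simple backdoor paths. Count: 6.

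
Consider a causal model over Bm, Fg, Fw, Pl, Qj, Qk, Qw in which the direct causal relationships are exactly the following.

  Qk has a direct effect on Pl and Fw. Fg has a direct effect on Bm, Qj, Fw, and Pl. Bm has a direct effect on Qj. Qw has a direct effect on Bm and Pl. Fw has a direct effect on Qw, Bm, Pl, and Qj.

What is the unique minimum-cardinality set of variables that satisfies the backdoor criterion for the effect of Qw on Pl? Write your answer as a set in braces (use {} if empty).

Variables eligible for adjustment (non-descendants of Qw, excluding Qw and Pl): {Fg, Fw, Qk}.
Backdoor paths from Qw to Pl:
  P1: Qw <- Fw <- Fg -> Pl
  P2: Qw <- Fw <- Qk -> Pl
  P3: Qw <- Fw -> Pl
  P4: Qw <- Fw -> Bm <- Fg -> Pl
  P5: Qw <- Fw -> Bm -> Qj <- Fg -> Pl
  P6: Qw <- Fw -> Qj <- Fg -> Pl
  P7: Qw <- Fw -> Qj <- Bm <- Fg -> Pl
The empty set is not sufficient: P1 (Qw <- Fw <- Fg -> Pl) has no collider blocking it and no conditioned non-collider, so it is open.
Try {Fw}:
  P1: blocked at chain node Fw ∈ conditioning set.
  P2: blocked at chain node Fw ∈ conditioning set.
  P3: blocked at fork node Fw ∈ conditioning set.
  P4: blocked at fork node Fw ∈ conditioning set.
  P5: blocked at fork node Fw ∈ conditioning set.
  P6: blocked at fork node Fw ∈ conditioning set.
  P7: blocked at fork node Fw ∈ conditioning set.
{Fw} contains no descendant of Qw and blocks every backdoor path.
No other singleton works — e.g. {Fg} leaves P2 open — so {Fw} is the unique smallest valid adjustment set.

{Fw}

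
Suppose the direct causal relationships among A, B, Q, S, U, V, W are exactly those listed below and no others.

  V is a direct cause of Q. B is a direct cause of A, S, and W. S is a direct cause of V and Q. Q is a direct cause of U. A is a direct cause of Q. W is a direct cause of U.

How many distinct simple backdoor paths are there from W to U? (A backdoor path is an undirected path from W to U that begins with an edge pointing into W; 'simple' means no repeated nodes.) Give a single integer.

A backdoor path from W to U is any simple undirected path whose first edge points into W (i.e. leaves W via a parent).
Parents of W: {B}.
Enumerating:
  P1: W <- B -> A -> Q -> U
  P2: W <- B -> S -> V -> Q -> U
  P3: W <- B -> S -> Q -> U
That exhausts the simple backdoor paths. Count: 3.

3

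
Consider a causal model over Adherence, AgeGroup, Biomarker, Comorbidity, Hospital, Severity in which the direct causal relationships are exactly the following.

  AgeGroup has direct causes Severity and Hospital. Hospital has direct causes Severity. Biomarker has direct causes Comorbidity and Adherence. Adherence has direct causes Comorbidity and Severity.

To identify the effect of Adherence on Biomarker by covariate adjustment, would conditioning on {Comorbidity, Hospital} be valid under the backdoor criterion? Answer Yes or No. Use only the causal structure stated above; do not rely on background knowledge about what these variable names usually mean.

Backdoor paths from Adherence to Biomarker (paths whose first edge points into Adherence):
  P1: Adherence <- Comorbidity -> Biomarker
Condition 1 (no descendant of Adherence in the set): holds — descendants of Adherence are {Biomarker}; none are in {Comorbidity, Hospital}.
Condition 2 (every backdoor path blocked by {Comorbidity, Hospital}):
  P1: blocked at fork node Comorbidity ∈ conditioning set.
{Comorbidity, Hospital} satisfies the backdoor criterion.

Yes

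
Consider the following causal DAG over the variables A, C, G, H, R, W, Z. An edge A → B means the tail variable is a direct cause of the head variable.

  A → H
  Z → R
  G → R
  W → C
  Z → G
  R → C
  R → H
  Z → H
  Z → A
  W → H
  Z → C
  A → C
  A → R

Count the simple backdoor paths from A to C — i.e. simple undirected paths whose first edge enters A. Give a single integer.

A backdoor path from A to C is any simple undirected path whose first edge points into A (i.e. leaves A via a parent).
Parents of A: {Z}.
Enumerating:
  P1: A <- Z -> G -> R -> C
  P2: A <- Z -> G -> R -> H <- W -> C
  P3: A <- Z -> R -> C
  P4: A <- Z -> R -> H <- W -> C
  P5: A <- Z -> C
  P6: A <- Z -> H <- R -> C
  P7: A <- Z -> H <- W -> C
That exhausts the simple backdoor paths. Count: 7.

7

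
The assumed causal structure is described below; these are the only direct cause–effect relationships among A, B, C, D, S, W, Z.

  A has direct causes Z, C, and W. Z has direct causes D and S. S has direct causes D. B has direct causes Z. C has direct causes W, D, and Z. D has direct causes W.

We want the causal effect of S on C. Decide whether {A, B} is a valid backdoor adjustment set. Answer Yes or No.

Backdoor paths from S to C (paths whose first edge points into S):
  P1: S <- D <- W -> C
  P2: S <- D <- W -> A <- Z -> C
  P3: S <- D <- W -> A <- C
  P4: S <- D -> Z -> C
  P5: S <- D -> Z -> A <- W -> C
  P6: S <- D -> Z -> A <- C
  P7: S <- D -> C
Condition 1 (no descendant of S in the set): FAILS — A and B are descendants of S.
Condition 2 (every backdoor path blocked by {A, B}):
  P1: open — no interior node is in the conditioning set.
  P2: open — collider(s) A are conditioned on (or have a conditioned descendant) and no non-collider on the path is in the set.
  P3: open — collider(s) A are conditioned on (or have a conditioned descendant) and no non-collider on the path is in the set.
  P4: open — no interior node is in the conditioning set.
  P5: open — collider(s) A are conditioned on (or have a conditioned descendant) and no non-collider on the path is in the set.
  P6: open — collider(s) A are conditioned on (or have a conditioned descendant) and no non-collider on the path is in the set.
  P7: open — no interior node is in the conditioning set.
{A, B} does not satisfy the backdoor criterion.

No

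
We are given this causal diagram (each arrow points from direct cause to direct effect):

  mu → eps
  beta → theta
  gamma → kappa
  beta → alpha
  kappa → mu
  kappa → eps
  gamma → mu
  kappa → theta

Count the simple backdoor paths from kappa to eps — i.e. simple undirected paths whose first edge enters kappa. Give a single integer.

A backdoor path from kappa to eps is any simple undirected path whose first edge points into kappa (i.e. leaves kappa via a parent).
Parents of kappa: {gamma}.
Enumerating:
  P1: kappa <- gamma -> mu -> eps
That exhausts the simple backdoor paths. Count: 1.

1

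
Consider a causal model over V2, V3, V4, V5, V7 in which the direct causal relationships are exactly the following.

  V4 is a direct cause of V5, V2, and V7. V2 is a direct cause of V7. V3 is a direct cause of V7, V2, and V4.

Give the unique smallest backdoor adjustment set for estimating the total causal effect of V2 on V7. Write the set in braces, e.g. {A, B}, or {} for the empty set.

{V3, V4}

Variables eligible for adjustment (non-descendants of V2, excluding V2 and V7): {V3, V4, V5}.
Backdoor paths from V2 to V7:
  P1: V2 <- V3 -> V4 -> V7
  P2: V2 <- V3 -> V7
  P3: V2 <- V4 <- V3 -> V7
  P4: V2 <- V4 -> V7
The empty set is not sufficient: P1 (V2 <- V3 -> V4 -> V7) has no collider blocking it and no conditioned non-collider, so it is open.
Try {V3, V4}:
  P1: blocked at fork node V3 ∈ conditioning set.
  P2: blocked at fork node V3 ∈ conditioning set.
  P3: blocked at chain node V4 ∈ conditioning set.
  P4: blocked at fork node V4 ∈ conditioning set.
{V3, V4} contains no descendant of V2 and blocks every backdoor path.
Every element of {V3, V4} is needed (dropping V3 leaves P2 open; dropping V4 leaves P4 open), so no proper subset is valid.
Among all size-2 subsets of the eligible variables, only {V3, V4} blocks every backdoor path, so it is the unique smallest valid adjustment set.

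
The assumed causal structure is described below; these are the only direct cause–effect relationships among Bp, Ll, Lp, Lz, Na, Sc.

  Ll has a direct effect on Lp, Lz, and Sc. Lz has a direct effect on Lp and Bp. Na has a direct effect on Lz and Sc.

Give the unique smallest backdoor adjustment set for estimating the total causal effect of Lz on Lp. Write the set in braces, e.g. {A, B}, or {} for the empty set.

Variables eligible for adjustment (non-descendants of Lz, excluding Lz and Lp): {Ll, Na, Sc}.
Backdoor paths from Lz to Lp:
  P1: Lz <- Na -> Sc <- Ll -> Lp
  P2: Lz <- Ll -> Lp
The empty set is not sufficient: P2 (Lz <- Ll -> Lp) has no collider blocking it and no conditioned non-collider, so it is open.
Try {Ll}:
  P1: blocked at collider Sc (neither it nor any descendant is in the conditioning set).
  P2: blocked at fork node Ll ∈ conditioning set.
{Ll} contains no descendant of Lz and blocks every backdoor path.
No other singleton works — e.g. {Na} leaves P2 open — so {Ll} is the unique smallest valid adjustment set.

{Ll}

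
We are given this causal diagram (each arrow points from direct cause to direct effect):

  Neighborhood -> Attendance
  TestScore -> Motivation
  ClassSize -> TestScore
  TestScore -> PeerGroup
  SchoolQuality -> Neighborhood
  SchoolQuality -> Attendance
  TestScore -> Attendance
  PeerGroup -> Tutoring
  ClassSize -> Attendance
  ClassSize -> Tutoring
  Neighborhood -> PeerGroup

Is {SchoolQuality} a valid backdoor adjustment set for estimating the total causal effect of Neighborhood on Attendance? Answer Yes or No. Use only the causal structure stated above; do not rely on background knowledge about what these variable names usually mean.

Backdoor paths from Neighborhood to Attendance (paths whose first edge points into Neighborhood):
  P1: Neighborhood <- SchoolQuality -> Attendance
Condition 1 (no descendant of Neighborhood in the set): holds — descendants of Neighborhood are {Attendance, PeerGroup, Tutoring}; none are in {SchoolQuality}.
Condition 2 (every backdoor path blocked by {SchoolQuality}):
  P1: blocked at fork node SchoolQuality ∈ conditioning set.
{SchoolQuality} satisfies the backdoor criterion.

Yes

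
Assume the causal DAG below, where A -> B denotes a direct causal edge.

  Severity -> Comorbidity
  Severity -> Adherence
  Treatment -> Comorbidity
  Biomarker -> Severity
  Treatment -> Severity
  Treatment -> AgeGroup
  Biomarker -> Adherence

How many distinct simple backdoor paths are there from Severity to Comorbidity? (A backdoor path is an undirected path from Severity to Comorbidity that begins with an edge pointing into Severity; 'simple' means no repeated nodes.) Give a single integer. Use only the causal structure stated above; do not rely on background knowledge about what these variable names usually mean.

1

A backdoor path from Severity to Comorbidity is any simple undirected path whose first edge points into Severity (i.e. leaves Severity via a parent).
Parents of Severity: {Biomarker, Treatment}.
Enumerating:
  P1: Severity <- Treatment -> Comorbidity
That exhausts the simple backdoor paths. Count: 1.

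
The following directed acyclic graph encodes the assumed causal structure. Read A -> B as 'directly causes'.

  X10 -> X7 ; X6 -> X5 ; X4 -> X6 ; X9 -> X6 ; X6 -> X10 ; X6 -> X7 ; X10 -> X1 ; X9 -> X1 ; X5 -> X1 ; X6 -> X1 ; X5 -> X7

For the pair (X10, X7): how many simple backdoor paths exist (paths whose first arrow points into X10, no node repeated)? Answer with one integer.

4

A backdoor path from X10 to X7 is any simple undirected path whose first edge points into X10 (i.e. leaves X10 via a parent).
Parents of X10: {X6}.
Enumerating:
  P1: X10 <- X6 <- X9 -> X1 <- X5 -> X7
  P2: X10 <- X6 -> X5 -> X7
  P3: X10 <- X6 -> X7
  P4: X10 <- X6 -> X1 <- X5 -> X7
That exhausts the simple backdoor paths. Count: 4.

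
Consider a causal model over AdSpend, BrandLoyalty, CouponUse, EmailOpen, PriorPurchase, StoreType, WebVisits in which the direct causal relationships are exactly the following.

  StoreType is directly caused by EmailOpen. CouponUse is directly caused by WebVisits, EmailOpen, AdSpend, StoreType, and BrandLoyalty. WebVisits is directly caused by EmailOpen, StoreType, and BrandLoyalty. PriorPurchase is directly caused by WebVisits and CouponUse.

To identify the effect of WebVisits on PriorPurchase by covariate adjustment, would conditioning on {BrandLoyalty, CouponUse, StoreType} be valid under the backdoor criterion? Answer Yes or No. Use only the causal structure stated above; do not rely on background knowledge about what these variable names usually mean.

No

Backdoor paths from WebVisits to PriorPurchase (paths whose first edge points into WebVisits):
  P1: WebVisits <- EmailOpen -> StoreType -> CouponUse -> PriorPurchase
  P2: WebVisits <- EmailOpen -> CouponUse -> PriorPurchase
  P3: WebVisits <- BrandLoyalty -> CouponUse -> PriorPurchase
  P4: WebVisits <- StoreType <- EmailOpen -> CouponUse -> PriorPurchase
  P5: WebVisits <- StoreType -> CouponUse -> PriorPurchase
Condition 1 (no descendant of WebVisits in the set): FAILS — CouponUse is a descendant of WebVisits.
Condition 2 (every backdoor path blocked by {BrandLoyalty, CouponUse, StoreType}):
  P1: blocked at chain node StoreType ∈ conditioning set.
  P2: blocked at chain node CouponUse ∈ conditioning set.
  P3: blocked at fork node BrandLoyalty ∈ conditioning set.
  P4: blocked at chain node StoreType ∈ conditioning set.
  P5: blocked at fork node StoreType ∈ conditioning set.
{BrandLoyalty, CouponUse, StoreType} does not satisfy the backdoor criterion.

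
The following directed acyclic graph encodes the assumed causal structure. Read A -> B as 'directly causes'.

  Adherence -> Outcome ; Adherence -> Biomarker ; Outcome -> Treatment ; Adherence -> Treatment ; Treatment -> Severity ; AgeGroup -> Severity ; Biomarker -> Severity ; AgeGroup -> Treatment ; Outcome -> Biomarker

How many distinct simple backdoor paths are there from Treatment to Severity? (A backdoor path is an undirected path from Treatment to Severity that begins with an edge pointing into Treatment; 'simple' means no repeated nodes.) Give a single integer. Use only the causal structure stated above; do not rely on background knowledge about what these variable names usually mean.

A backdoor path from Treatment to Severity is any simple undirected path whose first edge points into Treatment (i.e. leaves Treatment via a parent).
Parents of Treatment: {Adherence, AgeGroup, Outcome}.
Enumerating:
  P1: Treatment <- Adherence -> Outcome -> Biomarker -> Severity
  P2: Treatment <- Adherence -> Biomarker -> Severity
  P3: Treatment <- AgeGroup -> Severity
  P4: Treatment <- Outcome <- Adherence -> Biomarker -> Severity
  P5: Treatment <- Outcome -> Biomarker -> Severity
That exhausts the simple backdoor paths. Count: 5.

5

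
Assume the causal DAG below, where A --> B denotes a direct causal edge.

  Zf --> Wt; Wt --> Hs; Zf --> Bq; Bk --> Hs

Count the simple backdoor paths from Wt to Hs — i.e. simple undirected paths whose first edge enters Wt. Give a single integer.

A backdoor path from Wt to Hs is any simple undirected path whose first edge points into Wt (i.e. leaves Wt via a parent).
Parents of Wt: {Zf}.
No simple path from any parent of Wt reaches Hs without revisiting Wt, so there are no backdoor paths.

0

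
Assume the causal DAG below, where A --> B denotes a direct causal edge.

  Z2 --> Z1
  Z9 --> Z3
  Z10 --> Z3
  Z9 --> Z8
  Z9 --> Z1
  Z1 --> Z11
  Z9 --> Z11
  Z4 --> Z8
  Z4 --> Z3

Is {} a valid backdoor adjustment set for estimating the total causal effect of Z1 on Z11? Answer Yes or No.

Backdoor paths from Z1 to Z11 (paths whose first edge points into Z1):
  P1: Z1 <- Z9 -> Z11
Condition 1 (no descendant of Z1 in the set): holds — descendants of Z1 are {Z11}; none are in {}.
Condition 2 (every backdoor path blocked by {}):
  P1: open — no interior node is in the conditioning set.
{} does not satisfy the backdoor criterion.

No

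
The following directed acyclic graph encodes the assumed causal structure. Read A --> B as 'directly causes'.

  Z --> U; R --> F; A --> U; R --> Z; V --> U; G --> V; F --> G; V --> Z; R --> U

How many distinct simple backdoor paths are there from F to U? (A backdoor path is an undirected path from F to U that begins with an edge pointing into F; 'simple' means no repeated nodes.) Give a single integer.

3

A backdoor path from F to U is any simple undirected path whose first edge points into F (i.e. leaves F via a parent).
Parents of F: {R}.
Enumerating:
  P1: F <- R -> Z <- V -> U
  P2: F <- R -> Z -> U
  P3: F <- R -> U
That exhausts the simple backdoor paths. Count: 3.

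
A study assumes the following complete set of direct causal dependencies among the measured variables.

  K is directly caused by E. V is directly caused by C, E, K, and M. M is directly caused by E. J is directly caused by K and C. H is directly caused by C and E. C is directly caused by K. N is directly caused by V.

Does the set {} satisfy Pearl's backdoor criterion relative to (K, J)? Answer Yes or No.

Backdoor paths from K to J (paths whose first edge points into K):
  P1: K <- E -> M -> V <- C -> J
  P2: K <- E -> V <- C -> J
  P3: K <- E -> H <- C -> J
Condition 1 (no descendant of K in the set): holds — descendants of K are {C, H, J, N, V}; none are in {}.
Condition 2 (every backdoor path blocked by {}):
  P1: blocked at collider V (neither it nor any descendant is in the conditioning set).
  P2: blocked at collider V (neither it nor any descendant is in the conditioning set).
  P3: blocked at collider H (neither it nor any descendant is in the conditioning set).
{} satisfies the backdoor criterion.

Yes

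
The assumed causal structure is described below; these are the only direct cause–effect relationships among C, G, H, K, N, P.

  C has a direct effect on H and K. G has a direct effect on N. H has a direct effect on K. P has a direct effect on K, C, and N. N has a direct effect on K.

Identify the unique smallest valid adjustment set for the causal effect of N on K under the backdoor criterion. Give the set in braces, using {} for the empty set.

Variables eligible for adjustment (non-descendants of N, excluding N and K): {C, G, H, P}.
Backdoor paths from N to K:
  P1: N <- P -> C -> H -> K
  P2: N <- P -> C -> K
  P3: N <- P -> K
The empty set is not sufficient: P1 (N <- P -> C -> H -> K) has no collider blocking it and no conditioned non-collider, so it is open.
Try {P}:
  P1: blocked at fork node P ∈ conditioning set.
  P2: blocked at fork node P ∈ conditioning set.
  P3: blocked at fork node P ∈ conditioning set.
{P} contains no descendant of N and blocks every backdoor path.
No other singleton works — e.g. {G} leaves P1 open — so {P} is the unique smallest valid adjustment set.

{P}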